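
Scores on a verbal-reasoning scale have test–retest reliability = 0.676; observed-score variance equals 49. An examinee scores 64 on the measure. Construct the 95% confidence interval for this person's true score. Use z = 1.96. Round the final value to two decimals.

[56.19, 71.81]

SD = √49 ≈ 7.00000
SEM = 7.00000 × √(1 − 0.67600) = 7.00000 × √0.32400 ≈ 7.00000 × 0.56921 ≈ 3.98447
Half-width = 1.96×3.98447 ≈ 7.80956
CI = 64 ± 7.80956 → [56.19044, 71.80956]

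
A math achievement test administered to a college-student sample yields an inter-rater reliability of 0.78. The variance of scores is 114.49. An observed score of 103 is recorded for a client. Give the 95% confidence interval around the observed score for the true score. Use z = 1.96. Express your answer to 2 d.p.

[93.16, 112.84]

SD = √114.49 = 10.700
SEM = 10.700 * √(1 − 0.780) = 10.700 * √0.220 ≈ 10.700 * 0.469 ≈ 5.019
Margin = 1.96 * 5.019 ≈ 9.837
Interval: (93.163, 112.837)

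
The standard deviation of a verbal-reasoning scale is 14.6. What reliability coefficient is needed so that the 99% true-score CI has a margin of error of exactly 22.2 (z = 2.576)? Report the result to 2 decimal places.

Required SEM = 22.2 / 2.576 ≈ 8.618
r = 1 − (8.618/14.6)² ≈ 1 − 0.348 ≈ 0.652

0.65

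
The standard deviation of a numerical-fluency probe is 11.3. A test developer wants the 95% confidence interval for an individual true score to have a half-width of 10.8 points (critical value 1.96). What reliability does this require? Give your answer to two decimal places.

SEM needed = half-width / z = 10.8/1.96 ≈ 5.5102
r = 1 − (5.5102/11.3)² ≈ 1 − 0.2378 ≈ 0.7622

0.76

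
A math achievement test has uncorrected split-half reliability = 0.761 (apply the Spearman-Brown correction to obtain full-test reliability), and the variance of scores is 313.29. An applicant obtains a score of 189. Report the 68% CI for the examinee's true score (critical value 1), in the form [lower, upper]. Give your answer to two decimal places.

SD = √313.29 ≈ 17.700
Full-length reliability (Spearman-Brown) = 2(0.761)/(1+0.761) ≈ 0.864
SEM = 17.700*√(1 − 0.864) ≈ 6.521
Half-width = 1*6.521 ≈ 6.521
68% CI: 189 ± 6.521 = [182.479, 195.521]

[182.48, 195.52]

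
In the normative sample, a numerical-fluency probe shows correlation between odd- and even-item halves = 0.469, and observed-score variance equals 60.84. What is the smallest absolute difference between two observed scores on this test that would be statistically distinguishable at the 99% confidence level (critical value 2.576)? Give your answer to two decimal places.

17.08

σ = 60.84^(1/2) = 7.8000
Spearman-Brown: r = 2(0.469) / (1 + 0.469) = 0.9380 / 1.4690 ≃ 0.6385
SEM = 7.8000 × √(1 − 0.6385) = 7.8000 × √0.3615 ≃ 7.8000 × 0.6012 ≃ 4.6895
SE_diff = √2 × SEM ≃ 6.6320
Minimum reliable difference = 2.576 × SE_diff ≃ 2.576 × 6.6320 ≃ 17.0841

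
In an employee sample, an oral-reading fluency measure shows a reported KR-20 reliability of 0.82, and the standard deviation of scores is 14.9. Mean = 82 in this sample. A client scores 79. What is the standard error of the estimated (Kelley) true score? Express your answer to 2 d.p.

5.72

SE_est = SD · √(r(1 − r)) = 14.900 · √0.148 ≈ 14.900 · 0.384 ≈ 5.724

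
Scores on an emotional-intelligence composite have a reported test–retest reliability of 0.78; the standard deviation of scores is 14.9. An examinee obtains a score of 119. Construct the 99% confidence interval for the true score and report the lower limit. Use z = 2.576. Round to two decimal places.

101.00

SEM = 14.900 · √(1 − 0.780) = 14.900 · √0.220 ≈ 14.900 · 0.469 ≈ 6.989
Margin = 2.576 · 6.989 ≈ 18.003
Lower bound: 119 − 18.003 = 100.997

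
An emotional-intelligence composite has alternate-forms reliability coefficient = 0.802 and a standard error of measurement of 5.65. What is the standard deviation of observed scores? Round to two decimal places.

SD = 5.65 / √(1 − 0.802) ≃ 12.69743

12.70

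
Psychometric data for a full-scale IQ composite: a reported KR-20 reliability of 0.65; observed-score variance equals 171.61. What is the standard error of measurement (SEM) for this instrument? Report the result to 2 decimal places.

7.75

SD = √171.61 = 13.100
SEM = 13.100·√(1 − 0.650) ≃ 7.750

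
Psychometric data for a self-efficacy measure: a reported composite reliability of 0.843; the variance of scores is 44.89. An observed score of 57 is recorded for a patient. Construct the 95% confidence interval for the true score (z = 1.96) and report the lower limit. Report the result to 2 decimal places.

SD = √44.89 ≃ 6.700
The standard error of measurement is 6.700*√(1 − 0.843) ≃ 6.700*0.396 ≃ 2.655.
1.96 * SEM ≃ 5.203
Lower bound: 57 − 5.203 = 51.797

51.80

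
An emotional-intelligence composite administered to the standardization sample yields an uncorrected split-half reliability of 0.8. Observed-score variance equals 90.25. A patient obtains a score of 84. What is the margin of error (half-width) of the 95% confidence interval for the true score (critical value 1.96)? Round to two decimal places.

SD = √90.25 ≈ 9.50000
Spearman-Brown: r = 2(0.8) / (1 + 0.8) = 1.60000 / 1.80000 ≈ 0.88889
SEM = 9.50000 · √(1 − 0.88889) = 9.50000 · √0.11111 ≈ 9.50000 · 0.33333 ≈ 3.16667
1.96 · SEM ≈ 6.20667

6.21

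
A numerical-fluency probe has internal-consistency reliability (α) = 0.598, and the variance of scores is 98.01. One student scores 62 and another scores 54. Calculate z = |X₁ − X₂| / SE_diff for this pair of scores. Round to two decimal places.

0.90

SD = √98.01 ≈ 9.900
SEM = 9.900*√(1 − 0.598) ≈ 6.277
Standard error of the difference = 6.277·√2 ≈ 8.877
z = |62 − 54| / 8.877 = 8 / 8.877 ≈ 0.901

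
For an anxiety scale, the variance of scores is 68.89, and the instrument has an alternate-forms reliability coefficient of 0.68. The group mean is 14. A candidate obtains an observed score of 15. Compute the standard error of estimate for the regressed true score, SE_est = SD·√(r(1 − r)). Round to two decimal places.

SD = √68.89 ≃ 8.3000
SE_est = 8.3000·√[r(1 − r)] ≃ 3.8718

3.87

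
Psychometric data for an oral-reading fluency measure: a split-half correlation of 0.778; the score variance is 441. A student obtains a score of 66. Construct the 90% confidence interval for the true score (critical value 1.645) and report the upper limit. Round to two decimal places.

78.21

SD = √441 = 21.000
r_full = 2·0.778 / (1 + 0.778) ≈ 0.875
SEM = 21.000 × √(1 − 0.875) = 21.000 × √0.125 ≈ 21.000 × 0.353 ≈ 7.420
Half-width = 1.645×7.420 ≈ 12.207
Upper bound: 66 + 12.207 = 78.207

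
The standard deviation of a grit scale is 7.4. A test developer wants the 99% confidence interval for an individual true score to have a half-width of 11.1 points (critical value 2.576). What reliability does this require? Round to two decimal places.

SEM needed = half-width / z = 11.1/2.576 ≈ 4.309
Required reliability = 1 − (SEM/SD)² = 1 − 0.339 ≈ 0.661

0.66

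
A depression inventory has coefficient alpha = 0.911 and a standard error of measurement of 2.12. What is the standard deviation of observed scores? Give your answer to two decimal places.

SD = 2.12 / √(1 − 0.911) ≈ 7.1063

7.11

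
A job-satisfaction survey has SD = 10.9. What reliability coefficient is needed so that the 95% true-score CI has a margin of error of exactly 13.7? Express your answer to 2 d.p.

0.59

Required SEM = 13.7 / 1.96 ≃ 6.9898
r = 1 − (SEM / SD)² = 1 − (6.9898 / 10.9)² ≃ 1 − 0.4112 ≃ 0.5888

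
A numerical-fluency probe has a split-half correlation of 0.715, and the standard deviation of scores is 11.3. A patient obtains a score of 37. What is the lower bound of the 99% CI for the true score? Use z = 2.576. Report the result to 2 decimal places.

Full-length reliability (Spearman-Brown) = 2(0.715)/(1+0.715) ≃ 0.834
SEM = 11.300 × √(1 − 0.834) = 11.300 × √0.166 ≃ 11.300 × 0.408 ≃ 4.606
Half-width = 2.576×4.606 ≃ 11.866
Lower limit = 37 − 11.866 ≃ 25.134

25.13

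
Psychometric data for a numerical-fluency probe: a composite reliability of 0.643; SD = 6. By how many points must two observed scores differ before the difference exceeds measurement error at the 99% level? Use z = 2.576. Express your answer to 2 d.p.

13.06

SEM = 6.00000 * √(1 − 0.64300) = 6.00000 * √0.35700 ≈ 6.00000 * 0.59749 ≈ 3.58497
Standard error of the difference = 3.58497·√2 ≈ 5.06991
Minimum reliable difference = 2.576 * SE_diff ≈ 2.576 * 5.06991 ≈ 13.06009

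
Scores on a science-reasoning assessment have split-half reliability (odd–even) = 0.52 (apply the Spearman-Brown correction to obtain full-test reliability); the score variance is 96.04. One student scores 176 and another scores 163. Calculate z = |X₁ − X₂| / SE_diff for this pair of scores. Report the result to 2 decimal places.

σ = 96.04^(1/2) = 9.8000
Spearman-Brown: r = 2(0.52) / (1 + 0.52) = 1.0400 / 1.5200 ≈ 0.6842
The standard error of measurement is 9.8000*√(1 − 0.6842) ≈ 9.8000*0.5620 ≈ 5.5071.
SE_diff = SEM * √2 ≈ 5.5071 * 1.4142 ≈ 7.7883
z = |176 − 163| / 7.7883 = 13 / 7.7883 ≈ 1.6692

1.67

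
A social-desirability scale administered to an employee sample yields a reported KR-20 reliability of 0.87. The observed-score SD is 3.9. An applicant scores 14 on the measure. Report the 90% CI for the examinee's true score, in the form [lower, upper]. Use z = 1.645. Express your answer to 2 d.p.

SEM = 3.9000 · √(1 − 0.8700) = 3.9000 · √0.1300 ≈ 3.9000 · 0.3606 ≈ 1.4062
Half-width = 1.645·1.4062 ≈ 2.3131
90% CI: 14 ± 2.3131 = [11.6869, 16.3131]

[11.69, 16.31]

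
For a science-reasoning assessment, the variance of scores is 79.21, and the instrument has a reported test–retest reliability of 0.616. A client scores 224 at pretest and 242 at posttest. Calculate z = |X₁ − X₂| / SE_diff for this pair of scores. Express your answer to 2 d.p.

2.31

σ = 79.21^(1/2) = 8.900
SEM = 8.900×√(1 − 0.616) ≈ 5.515
SE_diff = SEM × √2 ≈ 5.515 × 1.414 ≈ 7.800
z = 18 / 7.800 ≈ 2.308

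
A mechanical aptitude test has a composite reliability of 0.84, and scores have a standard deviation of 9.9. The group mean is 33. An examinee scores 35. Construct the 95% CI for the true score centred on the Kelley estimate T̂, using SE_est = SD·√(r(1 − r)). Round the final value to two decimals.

[27.57, 41.79]

T̂ = r·X + (1 − r)·M = 0.84000·35 + 0.16000·33 = 29.40000 + 5.28000 ≈ 34.68000
SE_est = 9.90000·√[r(1 − r)] ≈ 3.62940
95% CI: 34.68000 ± 7.11362 ≈ (27.56638, 41.79362)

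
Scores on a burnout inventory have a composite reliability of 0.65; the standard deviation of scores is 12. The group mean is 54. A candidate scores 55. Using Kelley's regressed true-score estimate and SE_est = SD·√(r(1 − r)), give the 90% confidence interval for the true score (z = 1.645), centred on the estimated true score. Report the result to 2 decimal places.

T̂ = 0.6500(55) + 0.3500(54) ≈ 54.6500
SE_est = SD * √(r(1 − r)) = 12.0000 * √0.2275 ≈ 12.0000 * 0.4770 ≈ 5.7236
90% CI: 54.6500 ± 9.4154 ≈ (45.2346, 64.0654)

[45.23, 64.07]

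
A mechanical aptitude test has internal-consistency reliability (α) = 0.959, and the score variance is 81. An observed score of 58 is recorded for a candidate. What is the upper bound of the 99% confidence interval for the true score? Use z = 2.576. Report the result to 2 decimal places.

σ = 81^(1/2) = 9.0000
SEM = 9.0000·√(1 − 0.9590) ≈ 1.8224
2.576 · SEM ≈ 4.6944
Upper bound: 58 + 4.6944 = 62.6944

62.69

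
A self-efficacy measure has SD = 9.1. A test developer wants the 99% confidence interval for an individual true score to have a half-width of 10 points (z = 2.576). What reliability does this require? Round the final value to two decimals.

SEM needed = half-width / z = 10/2.576 ≈ 3.8820
Required reliability = 1 − (SEM/SD)² = 1 − 0.1820 ≈ 0.8180

0.82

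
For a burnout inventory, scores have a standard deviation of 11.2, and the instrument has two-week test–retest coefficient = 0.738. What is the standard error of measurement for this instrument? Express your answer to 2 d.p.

SEM = 11.2000 · √(1 − 0.7380) = 11.2000 · √0.2620 ≈ 11.2000 · 0.5119 ≈ 5.7328

5.73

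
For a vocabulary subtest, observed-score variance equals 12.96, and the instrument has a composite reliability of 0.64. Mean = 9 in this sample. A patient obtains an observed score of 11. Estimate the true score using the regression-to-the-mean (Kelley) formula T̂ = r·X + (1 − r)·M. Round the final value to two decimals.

10.28

T̂ = r·X + (1 − r)·M = 0.640*11 + 0.360*9 = 7.040 + 3.240 ≈ 10.280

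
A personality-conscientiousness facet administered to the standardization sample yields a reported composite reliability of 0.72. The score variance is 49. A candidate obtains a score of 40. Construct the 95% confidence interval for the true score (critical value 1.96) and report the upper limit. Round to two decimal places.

47.26

SD = √49 ≈ 7.00000
SEM = 7.00000 · √(1 − 0.72000) = 7.00000 · √0.28000 ≈ 7.00000 · 0.52915 ≈ 3.70405
Margin = 1.96 · 3.70405 ≈ 7.25994
Upper limit = 40 + 7.25994 ≈ 47.25994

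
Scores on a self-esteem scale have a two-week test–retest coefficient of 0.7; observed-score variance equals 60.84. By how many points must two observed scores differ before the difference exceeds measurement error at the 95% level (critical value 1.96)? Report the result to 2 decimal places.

11.84

SD = √60.84 ≈ 7.8000
The standard error of measurement is 7.8000*√(1 − 0.7000) ≈ 7.8000*0.5477 ≈ 4.2722.
Standard error of the difference = 4.2722·√2 ≈ 6.0419
Minimum reliable difference = 1.96 * SE_diff ≈ 1.96 * 6.0419 ≈ 11.8420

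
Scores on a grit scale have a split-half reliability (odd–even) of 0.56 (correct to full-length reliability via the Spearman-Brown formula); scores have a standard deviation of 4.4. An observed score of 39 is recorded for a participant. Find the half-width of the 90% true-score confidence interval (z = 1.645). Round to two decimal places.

3.84

Full-length reliability (Spearman-Brown) = 2(0.56)/(1+0.56) ≃ 0.7179
The standard error of measurement is 4.4000*√(1 − 0.7179) ≃ 4.4000*0.5311 ≃ 2.3368.
1.645 * SEM ≃ 3.8440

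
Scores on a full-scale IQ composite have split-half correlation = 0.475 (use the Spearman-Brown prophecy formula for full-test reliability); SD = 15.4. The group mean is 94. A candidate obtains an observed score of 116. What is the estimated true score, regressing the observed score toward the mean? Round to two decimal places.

Full-length reliability (Spearman-Brown) = 2(0.475)/(1+0.475) ≃ 0.6441
T̂ = 0.6441(116) + 0.3559(94) ≃ 108.1695

108.17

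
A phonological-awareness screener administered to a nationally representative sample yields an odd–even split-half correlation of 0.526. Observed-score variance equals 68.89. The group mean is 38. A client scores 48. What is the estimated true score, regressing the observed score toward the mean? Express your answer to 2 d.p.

44.89

Spearman-Brown: r = 2(0.526) / (1 + 0.526) = 1.0520 / 1.5260 ≈ 0.6894
T̂ = r·X + (1 − r)·M = 0.6894*48 + 0.3106*38 ≈ 33.0904 + 11.8034 ≈ 44.8938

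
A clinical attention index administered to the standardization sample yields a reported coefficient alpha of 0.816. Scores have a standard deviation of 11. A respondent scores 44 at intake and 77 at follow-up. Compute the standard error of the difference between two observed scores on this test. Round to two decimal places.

SEM = 11.00000 · √(1 − 0.81600) = 11.00000 · √0.18400 ≃ 11.00000 · 0.42895 ≃ 4.71847
SE_diff = √2 · SEM ≃ 6.67293

6.67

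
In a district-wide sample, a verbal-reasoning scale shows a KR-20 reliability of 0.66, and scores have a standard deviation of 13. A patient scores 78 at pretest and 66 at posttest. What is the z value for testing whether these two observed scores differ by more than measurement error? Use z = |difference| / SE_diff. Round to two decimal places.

The standard error of measurement is 13.0000×√(1 − 0.6600) ≈ 13.0000×0.5831 ≈ 7.5802.
Standard error of the difference = 7.5802·√2 ≈ 10.7201
z = |78 − 66| / 10.7201 = 12 / 10.7201 ≈ 1.1194

1.12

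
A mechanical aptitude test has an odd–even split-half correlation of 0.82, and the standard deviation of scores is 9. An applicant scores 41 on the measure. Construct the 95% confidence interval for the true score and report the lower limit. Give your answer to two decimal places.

Full-length reliability (Spearman-Brown) = 2(0.82)/(1+0.82) ≈ 0.901
The standard error of measurement is 9.000·√(1 − 0.901) ≈ 9.000·0.314 ≈ 2.830.
1.96 · SEM ≈ 5.548
Lower bound: 41 − 5.548 = 35.452

35.45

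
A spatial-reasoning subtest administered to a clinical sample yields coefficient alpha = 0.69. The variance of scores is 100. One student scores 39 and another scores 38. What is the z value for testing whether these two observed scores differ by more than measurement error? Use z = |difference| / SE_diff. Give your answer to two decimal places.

0.13

SD = √100 = 10.0000
SEM = 10.0000×√(1 − 0.6900) ≈ 5.5678
Standard error of the difference = 5.5678·√2 ≈ 7.8740
z = |39 − 38| / 7.8740 = 1 / 7.8740 ≈ 0.1270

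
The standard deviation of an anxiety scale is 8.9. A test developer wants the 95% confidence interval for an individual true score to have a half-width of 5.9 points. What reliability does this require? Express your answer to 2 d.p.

SEM needed = half-width / z = 5.9/1.96 ≈ 3.010
r = 1 − (3.010/8.9)² ≈ 1 − 0.114 ≈ 0.886

0.89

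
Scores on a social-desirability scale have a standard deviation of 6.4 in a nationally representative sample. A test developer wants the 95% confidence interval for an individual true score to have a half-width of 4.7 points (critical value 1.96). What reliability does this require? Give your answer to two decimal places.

0.86

Required SEM = 4.7 / 1.96 ≈ 2.3980
r = 1 − (SEM / SD)² = 1 − (2.3980 / 6.4)² ≈ 1 − 0.1404 ≈ 0.8596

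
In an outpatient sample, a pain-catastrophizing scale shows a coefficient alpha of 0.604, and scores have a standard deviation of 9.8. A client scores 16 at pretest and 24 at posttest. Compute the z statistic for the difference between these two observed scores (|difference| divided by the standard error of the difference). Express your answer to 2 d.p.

SEM = 9.8000·√(1 − 0.6040) ≃ 6.1670
SE_diff = SEM · √2 ≃ 6.1670 · 1.4142 ≃ 8.7214
z = 8 / 8.7214 ≃ 0.9173

0.92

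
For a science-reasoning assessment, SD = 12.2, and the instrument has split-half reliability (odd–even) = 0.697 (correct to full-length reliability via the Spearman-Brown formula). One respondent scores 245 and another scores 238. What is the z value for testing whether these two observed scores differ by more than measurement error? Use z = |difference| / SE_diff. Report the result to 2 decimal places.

0.96

r_full = 2·0.697 / (1 + 0.697) ≈ 0.821
SEM = 12.200*√(1 − 0.821) ≈ 5.155
Standard error of the difference = 5.155·√2 ≈ 7.290
z = 7 / 7.290 ≈ 0.960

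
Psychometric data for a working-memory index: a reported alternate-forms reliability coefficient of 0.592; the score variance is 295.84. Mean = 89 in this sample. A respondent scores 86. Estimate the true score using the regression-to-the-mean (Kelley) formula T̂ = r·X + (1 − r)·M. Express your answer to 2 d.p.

Estimated true score = 0.5920×86 + (1 − 0.5920)×89 ≈ 87.2240

87.22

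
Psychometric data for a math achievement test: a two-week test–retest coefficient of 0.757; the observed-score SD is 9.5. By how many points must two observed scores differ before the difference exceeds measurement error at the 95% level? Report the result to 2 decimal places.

12.98

The standard error of measurement is 9.500*√(1 − 0.757) ≈ 9.500*0.493 ≈ 4.683.
SE_diff = SEM * √2 ≈ 4.683 * 1.414 ≈ 6.623
Smallest detectable difference = 1.96*6.623 ≈ 12.981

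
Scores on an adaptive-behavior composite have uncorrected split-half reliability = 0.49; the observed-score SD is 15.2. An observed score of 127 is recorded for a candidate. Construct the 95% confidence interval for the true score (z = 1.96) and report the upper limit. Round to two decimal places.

144.43

r_full = 2·0.49 / (1 + 0.49) ≈ 0.658
SEM = 15.200 × √(1 − 0.658) = 15.200 × √0.342 ≈ 15.200 × 0.585 ≈ 8.893
1.96 × SEM ≈ 17.430
Upper bound: 127 + 17.430 = 144.430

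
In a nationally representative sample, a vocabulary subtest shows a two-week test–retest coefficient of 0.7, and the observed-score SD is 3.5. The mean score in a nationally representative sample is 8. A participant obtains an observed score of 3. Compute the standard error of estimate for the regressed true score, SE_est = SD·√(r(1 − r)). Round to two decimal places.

1.60

SE_est = 3.50000×√(0.70000×0.30000) ≃ 1.60390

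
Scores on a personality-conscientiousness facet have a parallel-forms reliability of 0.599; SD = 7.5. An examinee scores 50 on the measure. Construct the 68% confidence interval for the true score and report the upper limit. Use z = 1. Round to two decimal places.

54.75

SEM = 7.500×√(1 − 0.599) ≈ 4.749
Margin = 1 × 4.749 ≈ 4.749
Upper bound: 50 + 4.749 = 54.749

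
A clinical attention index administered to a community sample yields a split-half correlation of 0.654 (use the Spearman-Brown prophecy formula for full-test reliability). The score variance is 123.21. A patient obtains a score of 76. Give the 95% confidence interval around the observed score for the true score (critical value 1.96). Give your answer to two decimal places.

[66.05, 85.95]

SD = √123.21 = 11.1000
Spearman-Brown: r = 2(0.654) / (1 + 0.654) = 1.3080 / 1.6540 ≃ 0.7908
SEM = 11.1000 * √(1 − 0.7908) = 11.1000 * √0.2092 ≃ 11.1000 * 0.4574 ≃ 5.0768
Margin = 1.96 * 5.0768 ≃ 9.9506
CI = 76 ± 9.9506 → [66.0494, 85.9506]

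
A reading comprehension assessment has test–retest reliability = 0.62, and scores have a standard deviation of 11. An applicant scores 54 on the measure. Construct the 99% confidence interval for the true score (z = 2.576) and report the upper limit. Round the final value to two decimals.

71.47

SEM = 11.0000 · √(1 − 0.6200) = 11.0000 · √0.3800 ≈ 11.0000 · 0.6164 ≈ 6.7809
Half-width = 2.576·6.7809 ≈ 17.4675
Upper limit = 54 + 17.4675 ≈ 71.4675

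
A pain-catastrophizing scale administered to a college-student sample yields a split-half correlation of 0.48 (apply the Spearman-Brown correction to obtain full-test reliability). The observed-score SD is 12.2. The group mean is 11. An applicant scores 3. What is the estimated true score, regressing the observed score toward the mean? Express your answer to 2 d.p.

Spearman-Brown: r = 2(0.48) / (1 + 0.48) = 0.960 / 1.480 ≈ 0.649
T̂ = r·X + (1 − r)·M = 0.649×3 + 0.351×11 ≈ 1.946 + 3.865 ≈ 5.811

5.81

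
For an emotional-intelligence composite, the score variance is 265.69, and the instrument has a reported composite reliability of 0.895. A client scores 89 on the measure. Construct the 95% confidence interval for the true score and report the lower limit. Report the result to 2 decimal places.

SD = √265.69 = 16.300
SEM = 16.300 · √(1 − 0.895) = 16.300 · √0.105 ≃ 16.300 · 0.324 ≃ 5.282
1.96 · SEM ≃ 10.352
Lower limit = 89 − 10.352 ≃ 78.648

78.65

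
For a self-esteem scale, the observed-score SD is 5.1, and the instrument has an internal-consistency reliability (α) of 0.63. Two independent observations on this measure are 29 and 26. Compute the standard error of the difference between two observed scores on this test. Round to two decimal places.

4.39

SEM = 5.10000 * √(1 − 0.63000) = 5.10000 * √0.37000 ≈ 5.10000 * 0.60828 ≈ 3.10221
SE_diff = √2 * SEM ≈ 4.38719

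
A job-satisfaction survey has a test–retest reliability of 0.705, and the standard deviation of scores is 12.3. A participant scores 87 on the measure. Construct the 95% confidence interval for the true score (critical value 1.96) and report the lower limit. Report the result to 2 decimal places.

73.91

SEM = 12.3000 * √(1 − 0.7050) = 12.3000 * √0.2950 ≃ 12.3000 * 0.5431 ≃ 6.6806
Margin = 1.96 * 6.6806 ≃ 13.0940
Lower bound: 87 − 13.0940 = 73.9060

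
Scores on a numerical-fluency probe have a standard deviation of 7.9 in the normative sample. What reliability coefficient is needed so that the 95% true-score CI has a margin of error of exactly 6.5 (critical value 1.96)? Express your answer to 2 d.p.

SEM needed = half-width / z = 6.5/1.96 ≃ 3.3163
Required reliability = 1 − (SEM/SD)² = 1 − 0.1762 ≃ 0.8238

0.82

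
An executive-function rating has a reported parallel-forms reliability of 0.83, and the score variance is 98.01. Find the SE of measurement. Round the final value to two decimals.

σ = 98.01^(1/2) = 9.90000
SEM = 9.90000*√(1 − 0.83000) ≈ 4.08187

4.08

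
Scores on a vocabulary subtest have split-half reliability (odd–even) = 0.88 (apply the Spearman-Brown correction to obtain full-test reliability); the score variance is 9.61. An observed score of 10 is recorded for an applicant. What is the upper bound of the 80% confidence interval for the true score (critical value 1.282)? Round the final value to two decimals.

σ = 9.61^(1/2) = 3.10000
Spearman-Brown: r = 2(0.88) / (1 + 0.88) = 1.76000 / 1.88000 ≈ 0.93617
The standard error of measurement is 3.10000·√(1 − 0.93617) ≈ 3.10000·0.25265 ≈ 0.78320.
Half-width = 1.282·0.78320 ≈ 1.00406
Upper bound: 10 + 1.00406 = 11.00406

11.00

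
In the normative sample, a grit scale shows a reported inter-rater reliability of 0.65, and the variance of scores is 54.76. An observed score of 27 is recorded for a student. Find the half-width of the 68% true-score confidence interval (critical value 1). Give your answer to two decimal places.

4.38

SD = √54.76 = 7.400
The standard error of measurement is 7.400×√(1 − 0.650) ≈ 7.400×0.592 ≈ 4.378.
Margin = 1 × 4.378 ≈ 4.378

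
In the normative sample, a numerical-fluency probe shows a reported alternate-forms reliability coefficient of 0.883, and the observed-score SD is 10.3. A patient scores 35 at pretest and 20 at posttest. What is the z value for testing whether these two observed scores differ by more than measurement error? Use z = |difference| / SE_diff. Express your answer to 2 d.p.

3.01

SEM = 10.3000 · √(1 − 0.8830) = 10.3000 · √0.1170 ≈ 10.3000 · 0.3421 ≈ 3.5231
SE_diff = √2 · SEM ≈ 4.9825
z = |35 − 20| / 4.9825 = 15 / 4.9825 ≈ 3.0106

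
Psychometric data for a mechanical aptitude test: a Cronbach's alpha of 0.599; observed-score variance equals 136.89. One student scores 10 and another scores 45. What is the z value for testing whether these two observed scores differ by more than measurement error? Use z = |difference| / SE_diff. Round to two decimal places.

3.34

σ = 136.89^(1/2) = 11.7000
SEM = 11.7000*√(1 − 0.5990) ≃ 7.4090
SE_diff = SEM * √2 ≃ 7.4090 * 1.4142 ≃ 10.4779
z = |10 − 45| / 10.4779 = 35 / 10.4779 ≃ 3.3404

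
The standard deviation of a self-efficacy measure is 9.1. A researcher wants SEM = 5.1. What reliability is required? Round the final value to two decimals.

r = 1 − (5.1000/9.1)² ≈ 1 − 0.3141 ≈ 0.6859

0.69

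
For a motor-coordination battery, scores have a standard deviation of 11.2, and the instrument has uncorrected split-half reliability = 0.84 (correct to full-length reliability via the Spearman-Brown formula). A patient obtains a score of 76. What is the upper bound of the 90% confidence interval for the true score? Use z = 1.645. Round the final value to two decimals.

81.43

Spearman-Brown: r = 2(0.84) / (1 + 0.84) = 1.6800 / 1.8400 ≈ 0.9130
SEM = 11.2000 * √(1 − 0.9130) = 11.2000 * √0.0870 ≈ 11.2000 * 0.2949 ≈ 3.3027
Margin = 1.645 * 3.3027 ≈ 5.4329
Upper bound: 76 + 5.4329 = 81.4329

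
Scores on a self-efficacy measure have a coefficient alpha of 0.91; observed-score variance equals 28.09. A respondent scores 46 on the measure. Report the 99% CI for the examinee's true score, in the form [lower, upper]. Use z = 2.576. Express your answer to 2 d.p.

[41.90, 50.10]

SD = √28.09 ≈ 5.3000
SEM = 5.3000*√(1 − 0.9100) ≈ 1.5900
Margin = 2.576 * 1.5900 ≈ 4.0958
Interval: (41.9042, 50.0958)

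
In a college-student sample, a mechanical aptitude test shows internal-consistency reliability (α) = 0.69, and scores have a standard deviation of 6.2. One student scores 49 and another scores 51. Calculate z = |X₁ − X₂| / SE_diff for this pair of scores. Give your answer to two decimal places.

0.41

SEM = 6.200 * √(1 − 0.690) = 6.200 * √0.310 ≈ 6.200 * 0.557 ≈ 3.452
Standard error of the difference = 3.452·√2 ≈ 4.882
z = |49 − 51| / 4.882 = 2 / 4.882 ≈ 0.410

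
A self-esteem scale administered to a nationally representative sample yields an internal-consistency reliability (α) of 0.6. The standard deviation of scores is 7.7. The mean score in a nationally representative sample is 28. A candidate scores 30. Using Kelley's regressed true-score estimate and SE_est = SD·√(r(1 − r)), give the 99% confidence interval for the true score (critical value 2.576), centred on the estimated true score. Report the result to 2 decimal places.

[19.48, 38.92]

T̂ = 0.6000(30) + 0.4000(28) ≈ 29.2000
SE_est = SD × √(r(1 − r)) = 7.7000 × √0.2400 ≈ 7.7000 × 0.4899 ≈ 3.7722
CI = 29.2000 ± 2.576 × 3.7722 → [19.4828, 38.9172]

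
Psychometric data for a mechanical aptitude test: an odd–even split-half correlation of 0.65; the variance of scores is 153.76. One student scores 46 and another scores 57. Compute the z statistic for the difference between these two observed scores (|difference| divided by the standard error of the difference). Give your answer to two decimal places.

1.36

SD = √153.76 = 12.4000
r_full = 2·0.65 / (1 + 0.65) ≃ 0.7879
SEM = 12.4000×√(1 − 0.7879) ≃ 5.7110
SE_diff = √2 × SEM ≃ 8.0766
z = |46 − 57| / 8.0766 = 11 / 8.0766 ≃ 1.3620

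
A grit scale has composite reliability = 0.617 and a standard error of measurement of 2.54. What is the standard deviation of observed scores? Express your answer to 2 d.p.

SD = 2.54 / √(1 − 0.617) ≈ 4.1043

4.10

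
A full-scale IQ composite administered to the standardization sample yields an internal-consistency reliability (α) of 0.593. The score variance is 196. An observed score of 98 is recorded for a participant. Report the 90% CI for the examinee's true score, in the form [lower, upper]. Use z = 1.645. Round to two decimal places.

SD = √196 ≈ 14.000
SEM = 14.000×√(1 − 0.593) ≈ 8.932
1.645 × SEM ≈ 14.692
CI = 98 ± 14.692 → [83.308, 112.692]

[83.31, 112.69]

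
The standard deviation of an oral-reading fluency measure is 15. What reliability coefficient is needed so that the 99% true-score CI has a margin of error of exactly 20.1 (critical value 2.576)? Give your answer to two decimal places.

0.73

Required SEM = 20.1 / 2.576 ≈ 7.803
Required reliability = 1 − (SEM/SD)² = 1 − 0.271 ≈ 0.729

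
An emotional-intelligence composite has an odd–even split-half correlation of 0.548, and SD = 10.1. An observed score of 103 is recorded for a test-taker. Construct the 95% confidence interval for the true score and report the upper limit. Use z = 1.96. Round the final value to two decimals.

113.70

r_full = 2·0.548 / (1 + 0.548) ≈ 0.708
SEM = 10.100×√(1 − 0.708) ≈ 5.458
Half-width = 1.96×5.458 ≈ 10.697
Upper limit = 103 + 10.697 ≈ 113.697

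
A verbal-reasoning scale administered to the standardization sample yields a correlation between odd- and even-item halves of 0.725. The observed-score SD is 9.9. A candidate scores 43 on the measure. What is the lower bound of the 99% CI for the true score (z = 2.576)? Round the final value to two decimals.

32.82

Spearman-Brown: r = 2(0.725) / (1 + 0.725) = 1.4500 / 1.7250 ≈ 0.8406
SEM = 9.9000×√(1 − 0.8406) ≈ 3.9528
2.576 × SEM ≈ 10.1825
Lower bound: 43 − 10.1825 = 32.8175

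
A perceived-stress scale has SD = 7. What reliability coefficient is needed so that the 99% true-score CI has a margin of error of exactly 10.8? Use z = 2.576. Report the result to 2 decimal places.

Required SEM = 10.8 / 2.576 ≈ 4.1925
r = 1 − (SEM / SD)² = 1 − (4.1925 / 7)² ≈ 1 − 0.3587 ≈ 0.6413

0.64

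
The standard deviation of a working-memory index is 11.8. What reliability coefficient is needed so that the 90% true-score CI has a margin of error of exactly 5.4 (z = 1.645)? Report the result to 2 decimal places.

0.92

SEM needed = half-width / z = 5.4/1.645 ≈ 3.283
r = 1 − (SEM / SD)² = 1 − (3.283 / 11.8)² ≈ 1 − 0.077 ≈ 0.923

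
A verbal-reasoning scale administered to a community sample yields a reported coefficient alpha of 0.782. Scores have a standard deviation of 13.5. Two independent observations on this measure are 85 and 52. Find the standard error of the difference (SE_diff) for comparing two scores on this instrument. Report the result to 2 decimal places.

8.91

SEM = 13.50000·√(1 − 0.78200) ≃ 6.30321
Standard error of the difference = 6.30321·√2 ≃ 8.91409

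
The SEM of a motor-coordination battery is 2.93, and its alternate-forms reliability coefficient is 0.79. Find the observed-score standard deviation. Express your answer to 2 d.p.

SD = 2.93 / √(1 − 0.79) ≈ 6.394

6.39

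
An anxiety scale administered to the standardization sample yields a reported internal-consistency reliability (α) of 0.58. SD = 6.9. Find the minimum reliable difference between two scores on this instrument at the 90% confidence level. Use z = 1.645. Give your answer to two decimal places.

10.40

SEM = 6.9000 · √(1 − 0.5800) = 6.9000 · √0.4200 ≈ 6.9000 · 0.6481 ≈ 4.4717
Standard error of the difference = 4.4717·√2 ≈ 6.3240
Minimum reliable difference = 1.645 · SE_diff ≈ 1.645 · 6.3240 ≈ 10.4029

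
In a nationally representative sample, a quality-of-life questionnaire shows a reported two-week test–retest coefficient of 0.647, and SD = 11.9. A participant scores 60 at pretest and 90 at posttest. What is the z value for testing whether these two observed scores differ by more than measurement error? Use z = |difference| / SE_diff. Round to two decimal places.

SEM = 11.900 × √(1 − 0.647) = 11.900 × √0.353 ≃ 11.900 × 0.594 ≃ 7.070
Standard error of the difference = 7.070·√2 ≃ 9.999
z = |60 − 90| / 9.999 = 30 / 9.999 ≃ 3.000

3.00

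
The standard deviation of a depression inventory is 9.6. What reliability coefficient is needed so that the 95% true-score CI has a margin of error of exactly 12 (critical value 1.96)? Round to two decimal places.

Required SEM = 12 / 1.96 ≈ 6.1224
r = 1 − (SEM / SD)² = 1 − (6.1224 / 9.6)² ≈ 1 − 0.4067 ≈ 0.5933

0.59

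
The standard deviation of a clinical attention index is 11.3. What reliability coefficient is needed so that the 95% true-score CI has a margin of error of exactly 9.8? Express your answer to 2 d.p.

Required SEM = 9.8 / 1.96 ≈ 5.0000
r = 1 − (SEM / SD)² = 1 − (5.0000 / 11.3)² ≈ 1 − 0.1958 ≈ 0.8042

0.80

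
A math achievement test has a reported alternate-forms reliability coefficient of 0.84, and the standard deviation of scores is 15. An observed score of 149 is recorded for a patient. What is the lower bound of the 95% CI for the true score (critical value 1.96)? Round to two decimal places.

SEM = 15.000 × √(1 − 0.840) = 15.000 × √0.160 ≈ 15.000 × 0.400 ≈ 6.000
1.96 × SEM ≈ 11.760
Lower bound: 149 − 11.760 = 137.240

137.24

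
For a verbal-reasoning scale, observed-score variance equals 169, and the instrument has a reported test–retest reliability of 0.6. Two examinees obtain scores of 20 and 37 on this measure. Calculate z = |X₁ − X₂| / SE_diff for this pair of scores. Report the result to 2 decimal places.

σ = 169^(1/2) = 13.0000
SEM = 13.0000×√(1 − 0.6000) ≈ 8.2219
SE_diff = √2 × SEM ≈ 11.6276
z = 17 / 11.6276 ≈ 1.4620

1.46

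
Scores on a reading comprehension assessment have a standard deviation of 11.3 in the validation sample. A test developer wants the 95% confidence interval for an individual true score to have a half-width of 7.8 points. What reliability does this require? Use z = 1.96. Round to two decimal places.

0.88

SEM needed = half-width / z = 7.8/1.96 ≃ 3.97959
r = 1 − (3.97959/11.3)² ≃ 1 − 0.12403 ≃ 0.87597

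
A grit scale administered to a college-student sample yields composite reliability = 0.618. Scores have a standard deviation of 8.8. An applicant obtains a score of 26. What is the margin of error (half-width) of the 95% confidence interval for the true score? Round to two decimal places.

10.66

SEM = 8.80000 × √(1 − 0.61800) = 8.80000 × √0.38200 ≈ 8.80000 × 0.61806 ≈ 5.43894
Half-width = 1.96×5.43894 ≈ 10.66032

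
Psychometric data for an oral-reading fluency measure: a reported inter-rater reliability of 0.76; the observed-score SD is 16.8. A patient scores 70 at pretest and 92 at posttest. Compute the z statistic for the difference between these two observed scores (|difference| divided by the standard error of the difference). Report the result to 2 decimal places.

SEM = 16.8000 · √(1 − 0.7600) = 16.8000 · √0.2400 ≈ 16.8000 · 0.4899 ≈ 8.2303
SE_diff = √2 · SEM ≈ 11.6394
z = 22 / 11.6394 ≈ 1.8901

1.89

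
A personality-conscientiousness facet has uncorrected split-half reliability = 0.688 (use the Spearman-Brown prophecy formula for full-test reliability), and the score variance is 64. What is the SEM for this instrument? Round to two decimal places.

SD = √64 = 8.000
r_full = 2·0.688 / (1 + 0.688) ≃ 0.815
SEM = 8.000 × √(1 − 0.815) = 8.000 × √0.185 ≃ 8.000 × 0.430 ≃ 3.439

3.44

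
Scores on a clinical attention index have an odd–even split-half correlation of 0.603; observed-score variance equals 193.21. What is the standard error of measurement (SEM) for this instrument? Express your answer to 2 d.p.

6.92

σ = 193.21^(1/2) = 13.900
r_full = 2·0.603 / (1 + 0.603) ≈ 0.752
SEM = 13.900 × √(1 − 0.752) = 13.900 × √0.248 ≈ 13.900 × 0.498 ≈ 6.917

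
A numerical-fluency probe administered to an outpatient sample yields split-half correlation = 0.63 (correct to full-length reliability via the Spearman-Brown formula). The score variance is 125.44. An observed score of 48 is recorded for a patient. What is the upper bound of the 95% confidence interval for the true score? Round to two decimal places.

SD = √125.44 ≃ 11.200
Full-length reliability (Spearman-Brown) = 2(0.63)/(1+0.63) ≃ 0.773
SEM = 11.200·√(1 − 0.773) ≃ 5.336
Half-width = 1.96·5.336 ≃ 10.459
Upper limit = 48 + 10.459 ≃ 58.459

58.46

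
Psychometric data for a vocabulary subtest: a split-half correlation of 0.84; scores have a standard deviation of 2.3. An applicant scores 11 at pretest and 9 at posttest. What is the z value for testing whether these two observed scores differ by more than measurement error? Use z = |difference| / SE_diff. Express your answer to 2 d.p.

2.09

r_full = 2·0.84 / (1 + 0.84) ≃ 0.9130
SEM = 2.3000 × √(1 − 0.9130) = 2.3000 × √0.0870 ≃ 2.3000 × 0.2949 ≃ 0.6782
Standard error of the difference = 0.6782·√2 ≃ 0.9592
z = 2 / 0.9592 ≃ 2.0851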